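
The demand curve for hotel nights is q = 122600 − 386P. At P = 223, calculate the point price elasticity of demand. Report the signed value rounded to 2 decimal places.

dq/dP = −386. At P = 223, q = 122600 − 386(223) = 36522.
Ed = (dq/dP)·(P/q) = −386 × (223/36522) = -2.3568…

-2.36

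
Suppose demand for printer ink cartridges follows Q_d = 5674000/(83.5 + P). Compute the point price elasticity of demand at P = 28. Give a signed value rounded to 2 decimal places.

dQ_d/dP = −5674000/(83.5 + P)² = -456.394. At P = 28, Q_d = 50887.9.
Ed = (dQ_d/dP)·(P/Q_d) = (-456.394) × (28/50887.9) = -0.2511…

-0.25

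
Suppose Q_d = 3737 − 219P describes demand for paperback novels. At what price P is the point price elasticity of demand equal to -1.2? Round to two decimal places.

Ed = −219P/(3737 − 219P). Set this equal to -1.2:
219P = 1.2·(3737 − 219P) ⇒ 219P(1 + 1.2) = 1.2·3737
P = 1.2·3737 / (219·2.2) = 9.3075…

9.31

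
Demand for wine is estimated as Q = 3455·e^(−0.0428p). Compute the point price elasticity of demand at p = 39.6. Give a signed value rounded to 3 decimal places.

-1.695

dQ/dp = −0.0428·Q = -27.1528. At p = 39.6, Q = 634.411.
Ed = (dQ/dp)·(p/Q) = (-27.1528) × (39.6/634.411) = -1.69488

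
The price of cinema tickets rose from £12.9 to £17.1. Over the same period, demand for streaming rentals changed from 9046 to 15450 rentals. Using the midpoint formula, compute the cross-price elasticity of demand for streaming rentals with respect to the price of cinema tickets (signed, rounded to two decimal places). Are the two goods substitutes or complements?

1.87; substitutes

%ΔQ_{streaming rentals} = (15450 − 9046)/avg = 6404/12248 = 0.522860…
%ΔP_{cinema tickets} = (17.1 − 12.9)/avg = 4.2/15 = 0.28
E_cross = (6404/12248) / (4.2/15) = 1.8673…
E_cross > 0 ⇒ the goods are substitutes.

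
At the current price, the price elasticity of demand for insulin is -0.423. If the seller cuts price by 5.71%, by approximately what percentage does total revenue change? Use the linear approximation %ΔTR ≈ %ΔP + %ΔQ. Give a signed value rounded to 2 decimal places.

%ΔQ ≈ Ed × %ΔP = (-0.423) × (-5.71%) = +2.4153%
%ΔTR ≈ %ΔP + %ΔQ = (-5.71%) + (+2.4153%) = -3.2947%

-3.29%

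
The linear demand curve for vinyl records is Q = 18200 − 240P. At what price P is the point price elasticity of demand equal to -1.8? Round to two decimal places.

Ed = −240P/(18200 − 240P). Set this equal to -1.8:
240P = 1.8·(18200 − 240P) ⇒ 240P(1 + 1.8) = 1.8·18200
P = 1.8·18200 / (240·2.8) = 48.75

48.75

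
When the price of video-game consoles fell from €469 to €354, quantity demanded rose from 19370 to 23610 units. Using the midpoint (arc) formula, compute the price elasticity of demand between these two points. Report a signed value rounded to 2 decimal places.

%ΔQ = (23610 − 19370) / [(19370 + 23610)/2] = 4240/21490 = 0.197301…
%ΔP = (354 − 469) / [(469 + 354)/2] = -115/411.5 = -0.279465…
Arc Ed = %ΔQ / %ΔP = (4240/21490) / (-115/411.5) = -0.7059…

-0.71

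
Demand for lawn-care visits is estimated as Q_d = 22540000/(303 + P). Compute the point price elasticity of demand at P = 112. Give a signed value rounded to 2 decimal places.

dQ_d/dP = −22540000/(303 + P)² = -130.875. At P = 112, Q_d = 54313.3.
Ed = (dQ_d/dP)·(P/Q_d) = (-130.875) × (112/54313.3) = -0.2698…

-0.27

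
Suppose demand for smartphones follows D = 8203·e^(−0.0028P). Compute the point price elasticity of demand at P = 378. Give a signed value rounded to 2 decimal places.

dD/dP = −0.0028·D = -7.97028. At P = 378, D = 2846.53.
Ed = (dD/dP)·(P/D) = (-7.97028) × (378/2846.53) = -1.0584

-1.06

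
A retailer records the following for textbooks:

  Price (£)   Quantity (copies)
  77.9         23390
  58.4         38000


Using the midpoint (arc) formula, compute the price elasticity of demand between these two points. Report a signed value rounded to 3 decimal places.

-1.663

%ΔQ = (38000 − 23390) / [(23390 + 38000)/2] = 14610/30695 = 0.475973…
%ΔP = (58.4 − 77.9) / [(77.9 + 58.4)/2] = -19.5/68.15 = -0.286133…
Arc Ed = %ΔQ / %ΔP = (14610/30695) / (-19.5/68.15) = -1.66346…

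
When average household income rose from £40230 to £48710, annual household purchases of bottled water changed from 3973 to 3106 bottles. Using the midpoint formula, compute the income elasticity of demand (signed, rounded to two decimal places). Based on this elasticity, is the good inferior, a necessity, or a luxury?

-1.28; inferior

%ΔQ = (3106 − 3973)/[( 3973 + 3106)/2] = -867/3539.5 = -0.244949…
%ΔIncome = (48710 − 40230)/[( 40230 + 48710)/2] = 8480/44470 = 0.190690…
E_income = (-867/3539.5) / (8480/44470) = -1.2845…
E_income < 0 ⇒ inferior good.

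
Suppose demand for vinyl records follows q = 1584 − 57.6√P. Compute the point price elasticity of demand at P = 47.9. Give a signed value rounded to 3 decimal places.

dq/dP = −57.6/(2√P) = -4.16126. At P = 47.9, q = 1185.35.
Ed = (dq/dP)·(P/q) = (-4.16126) × (47.9/1185.35) = -0.16815…

-0.168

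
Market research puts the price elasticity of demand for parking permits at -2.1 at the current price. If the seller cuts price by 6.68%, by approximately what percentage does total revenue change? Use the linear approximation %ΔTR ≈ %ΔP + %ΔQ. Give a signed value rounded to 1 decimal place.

+7.3%

%ΔQ ≈ Ed × %ΔP = (-2.1) × (-6.68%) = +14.0280%
%ΔTR ≈ %ΔP + %ΔQ = (-6.68%) + (+14.0280%) = +7.3480%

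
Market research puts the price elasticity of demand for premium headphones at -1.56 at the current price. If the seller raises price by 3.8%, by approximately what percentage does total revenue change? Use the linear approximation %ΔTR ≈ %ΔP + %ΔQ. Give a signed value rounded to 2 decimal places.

%ΔQ ≈ Ed × %ΔP = (-1.56) × (+3.8%) = -5.9280%
%ΔTR ≈ %ΔP + %ΔQ = (+3.8%) + (-5.9280%) = -2.1280%

-2.13%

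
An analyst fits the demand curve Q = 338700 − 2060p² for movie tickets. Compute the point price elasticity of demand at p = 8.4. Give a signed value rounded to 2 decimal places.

dQ/dp = −2·2060·p = -34608. At p = 8.4, Q = 193346.4.
Ed = (dQ/dp)·(p/Q) = (-34608) × (8.4/193346.4) = -1.5035…

-1.50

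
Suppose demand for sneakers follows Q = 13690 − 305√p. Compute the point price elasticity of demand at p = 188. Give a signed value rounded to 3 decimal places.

dQ/dp = −305/(2√p) = -11.1222. At p = 188, Q = 9508.05.
Ed = (dQ/dp)·(p/Q) = (-11.1222) × (188/9508.05) = -0.21991…

-0.220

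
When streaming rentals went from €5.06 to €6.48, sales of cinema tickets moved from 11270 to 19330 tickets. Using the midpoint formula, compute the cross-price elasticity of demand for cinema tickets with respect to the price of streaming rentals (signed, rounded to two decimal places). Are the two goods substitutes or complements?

2.14; substitutes

%ΔQ_{cinema tickets} = (19330 − 11270)/avg = 8060/15300 = 0.526797…
%ΔP_{streaming rentals} = (6.48 − 5.06)/avg = 1.42/5.77 = 0.246100…
E_cross = (8060/15300) / (1.42/5.77) = 2.1405…
E_cross > 0 ⇒ the goods are substitutes.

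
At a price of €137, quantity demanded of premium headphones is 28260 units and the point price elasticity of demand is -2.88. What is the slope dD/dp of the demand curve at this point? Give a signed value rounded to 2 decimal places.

-594.08

Ed = (dD/dp)·(p/D) ⇒ dD/dp = Ed·D/p = (-2.88)·28260/137 = -594.0788…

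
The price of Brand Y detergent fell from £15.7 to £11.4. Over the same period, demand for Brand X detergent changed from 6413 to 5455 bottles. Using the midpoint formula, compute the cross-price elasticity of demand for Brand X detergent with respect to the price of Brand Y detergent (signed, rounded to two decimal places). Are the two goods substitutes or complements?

0.51; substitutes

%ΔQ_{Brand X detergent} = (5455 − 6413)/avg = -958/5934 = -0.161442…
%ΔP_{Brand Y detergent} = (11.4 − 15.7)/avg = -4.3/13.55 = -0.317343…
E_cross = (-958/5934) / (-4.3/13.55) = 0.5087…
E_cross > 0 ⇒ the goods are substitutes.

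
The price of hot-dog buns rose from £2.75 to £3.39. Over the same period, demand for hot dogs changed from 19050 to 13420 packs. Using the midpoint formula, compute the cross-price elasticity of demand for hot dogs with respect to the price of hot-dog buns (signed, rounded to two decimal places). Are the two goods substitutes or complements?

-1.66; complements

%ΔQ_{hot dogs} = (13420 − 19050)/avg = -5630/16235 = -0.346781…
%ΔP_{hot-dog buns} = (3.39 − 2.75)/avg = 0.64/3.07 = 0.208469…
E_cross = (-5630/16235) / (0.64/3.07) = -1.6634…
E_cross < 0 ⇒ the goods are complements.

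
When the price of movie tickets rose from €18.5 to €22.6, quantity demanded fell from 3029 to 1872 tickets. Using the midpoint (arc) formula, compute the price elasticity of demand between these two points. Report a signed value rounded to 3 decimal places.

-2.367

%ΔQ = (1872 − 3029) / [(3029 + 1872)/2] = -1157/2450.5 = -0.472148…
%ΔP = (22.6 − 18.5) / [(18.5 + 22.6)/2] = 4.1/20.55 = 0.199513…
Arc Ed = %ΔQ / %ΔP = (-1157/2450.5) / (4.1/20.55) = -2.36650…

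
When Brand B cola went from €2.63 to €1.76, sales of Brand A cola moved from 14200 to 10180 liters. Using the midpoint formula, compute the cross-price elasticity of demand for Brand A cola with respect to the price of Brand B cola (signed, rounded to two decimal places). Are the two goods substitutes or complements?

0.83; substitutes

%ΔQ_{Brand A cola} = (10180 − 14200)/avg = -4020/12190 = -0.329778…
%ΔP_{Brand B cola} = (1.76 − 2.63)/avg = -0.87/2.195 = -0.396355…
E_cross = (-4020/12190) / (-0.87/2.195) = 0.8320…
E_cross > 0 ⇒ the goods are substitutes.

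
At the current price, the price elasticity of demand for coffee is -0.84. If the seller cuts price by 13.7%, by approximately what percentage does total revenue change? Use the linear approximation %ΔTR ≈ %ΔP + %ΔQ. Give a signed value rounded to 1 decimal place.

-2.2%

%ΔQ ≈ Ed × %ΔP = (-0.84) × (-13.7%) = +11.5080%
%ΔTR ≈ %ΔP + %ΔQ = (-13.7%) + (+11.5080%) = -2.1920%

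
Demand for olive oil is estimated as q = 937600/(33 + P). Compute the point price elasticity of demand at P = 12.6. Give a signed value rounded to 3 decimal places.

dq/dP = −937600/(33 + P)² = -450.908. At P = 12.6, q = 20561.4.
Ed = (dq/dP)·(P/q) = (-450.908) × (12.6/20561.4) = -0.27631…

-0.276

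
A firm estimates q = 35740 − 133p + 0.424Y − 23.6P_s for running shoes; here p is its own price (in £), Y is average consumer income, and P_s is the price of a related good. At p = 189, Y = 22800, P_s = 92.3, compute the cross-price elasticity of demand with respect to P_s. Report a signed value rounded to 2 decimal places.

At the given values, q = 35740 − 133(189) + 0.424(22800) − 23.6(92.3) = 18091.92.
∂q/∂P_s = -23.6.
E = (-23.6) × (92.3/18091.92) = -0.1204…

-0.12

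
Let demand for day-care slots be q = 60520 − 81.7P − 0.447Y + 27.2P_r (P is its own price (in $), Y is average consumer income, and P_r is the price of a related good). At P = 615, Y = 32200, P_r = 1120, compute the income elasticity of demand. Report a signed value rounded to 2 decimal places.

-0.55

At the given values, q = 60520 − 81.7(615) − 0.447(32200) + 27.2(1120) = 26345.1.
∂q/∂Y = -0.447.
E = (-0.447) × (32200/26345.1) = -0.5463…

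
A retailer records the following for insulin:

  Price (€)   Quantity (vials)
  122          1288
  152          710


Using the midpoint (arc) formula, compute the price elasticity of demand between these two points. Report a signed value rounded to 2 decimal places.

%ΔQ = (710 − 1288) / [(1288 + 710)/2] = -578/999 = -0.578578…
%ΔP = (152 − 122) / [(122 + 152)/2] = 30/137 = 0.218978…
Arc Ed = %ΔQ / %ΔP = (-578/999) / (30/137) = -2.6421…

-2.64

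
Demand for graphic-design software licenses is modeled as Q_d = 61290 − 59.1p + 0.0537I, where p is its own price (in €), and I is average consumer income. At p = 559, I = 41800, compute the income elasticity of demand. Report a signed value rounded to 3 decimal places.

0.074

At the given values, Q_d = 61290 − 59.1(559) + 0.0537(41800) = 30497.76.
∂Q_d/∂I = 0.0537.
E = (0.0537) × (41800/30497.76) = 0.07360…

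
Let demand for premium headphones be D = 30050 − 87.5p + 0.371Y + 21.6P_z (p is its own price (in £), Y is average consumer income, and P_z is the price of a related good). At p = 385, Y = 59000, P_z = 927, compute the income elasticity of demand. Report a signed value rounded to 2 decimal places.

0.57

At the given values, D = 30050 − 87.5(385) + 0.371(59000) + 21.6(927) = 38274.7.
∂D/∂Y = 0.371.
E = (0.371) × (59000/38274.7) = 0.5718…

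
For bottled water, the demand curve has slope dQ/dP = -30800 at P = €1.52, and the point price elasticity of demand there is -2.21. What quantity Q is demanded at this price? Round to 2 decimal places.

21183.71

Ed = (dQ/dP)·(P/Q) ⇒ Q = (dQ/dP)·P/Ed = (-30800)·1.52/(-2.21) = 21183.7104…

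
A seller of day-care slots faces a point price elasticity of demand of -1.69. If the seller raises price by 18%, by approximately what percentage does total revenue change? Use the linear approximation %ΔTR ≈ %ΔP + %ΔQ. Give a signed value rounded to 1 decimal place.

%ΔQ ≈ Ed × %ΔP = (-1.69) × (+18%) = -30.4200%
%ΔTR ≈ %ΔP + %ΔQ = (+18%) + (-30.4200%) = -12.4200%

-12.4%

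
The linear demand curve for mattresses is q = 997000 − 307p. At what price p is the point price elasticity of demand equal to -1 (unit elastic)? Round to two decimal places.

1623.78

Ed = −307p/(997000 − 307p). Set this equal to -1:
307p = 1·(997000 − 307p) ⇒ 307p(1 + 1) = 1·997000
p = 1·997000 / (307·2) = 1623.7785…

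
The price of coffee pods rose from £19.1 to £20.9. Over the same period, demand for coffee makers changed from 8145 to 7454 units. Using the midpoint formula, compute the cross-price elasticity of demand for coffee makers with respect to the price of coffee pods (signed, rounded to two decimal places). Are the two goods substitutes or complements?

-0.98; complements

%ΔQ_{coffee makers} = (7454 − 8145)/avg = -691/7799.5 = -0.088595…
%ΔP_{coffee pods} = (20.9 − 19.1)/avg = 1.8/20 = 0.09
E_cross = (-691/7799.5) / (1.8/20) = -0.9843…
E_cross < 0 ⇒ the goods are complements.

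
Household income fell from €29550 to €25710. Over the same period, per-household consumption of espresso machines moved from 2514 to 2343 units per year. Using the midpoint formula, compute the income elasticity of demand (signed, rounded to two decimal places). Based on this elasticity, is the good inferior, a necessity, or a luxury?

0.51; necessity

%ΔQ = (2343 − 2514)/[( 2514 + 2343)/2] = -171/2428.5 = -0.070413…
%ΔIncome = (25710 − 29550)/[( 29550 + 25710)/2] = -3840/27630 = -0.138979…
E_income = (-171/2428.5) / (-3840/27630) = 0.5066…
0 < E_income < 1 ⇒ normal good, necessity.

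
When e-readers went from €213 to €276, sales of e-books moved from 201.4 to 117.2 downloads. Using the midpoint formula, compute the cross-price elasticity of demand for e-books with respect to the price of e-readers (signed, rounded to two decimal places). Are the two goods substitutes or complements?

-2.05; complements

%ΔQ_{e-books} = (117.2 − 201.4)/avg = -84.2/159.3 = -0.528562…
%ΔP_{e-readers} = (276 − 213)/avg = 63/244.5 = 0.257668…
E_cross = (-84.2/159.3) / (63/244.5) = -2.0513…
E_cross < 0 ⇒ the goods are complements.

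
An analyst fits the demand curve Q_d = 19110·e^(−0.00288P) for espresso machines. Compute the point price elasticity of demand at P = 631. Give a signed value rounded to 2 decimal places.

-1.82

dQ_d/dP = −0.00288·Q_d = -8.94167. At P = 631, Q_d = 3104.75.
Ed = (dQ_d/dP)·(P/Q_d) = (-8.94167) × (631/3104.75) = -1.8172…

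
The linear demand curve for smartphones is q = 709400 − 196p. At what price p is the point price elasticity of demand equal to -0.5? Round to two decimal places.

Ed = −196p/(709400 − 196p). Set this equal to -0.5:
196p = 0.5·(709400 − 196p) ⇒ 196p(1 + 0.5) = 0.5·709400
p = 0.5·709400 / (196·1.5) = 1206.4625…

1206.46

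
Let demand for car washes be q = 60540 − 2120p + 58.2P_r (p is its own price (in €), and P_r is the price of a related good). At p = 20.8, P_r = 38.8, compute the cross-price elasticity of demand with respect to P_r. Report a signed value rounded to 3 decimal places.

0.121

At the given values, q = 60540 − 2120(20.8) + 58.2(38.8) = 18702.16.
∂q/∂P_r = 58.2.
E = (58.2) × (38.8/18702.16) = 0.12074…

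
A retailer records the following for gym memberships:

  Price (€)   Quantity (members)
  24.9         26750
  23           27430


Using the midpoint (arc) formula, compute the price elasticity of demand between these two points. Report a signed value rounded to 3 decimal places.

-0.316

%ΔQ = (27430 − 26750) / [(26750 + 27430)/2] = 680/27090 = 0.025101…
%ΔP = (23 − 24.9) / [(24.9 + 23)/2] = -1.9/23.95 = -0.079331…
Arc Ed = %ΔQ / %ΔP = (680/27090) / (-1.9/23.95) = -0.31641…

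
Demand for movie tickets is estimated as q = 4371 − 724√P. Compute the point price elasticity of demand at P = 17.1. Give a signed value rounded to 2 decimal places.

-1.09

dq/dP = −724/(2√P) = -87.5408. At P = 17.1, q = 1377.1.
Ed = (dq/dP)·(P/q) = (-87.5408) × (17.1/1377.1) = -1.0870…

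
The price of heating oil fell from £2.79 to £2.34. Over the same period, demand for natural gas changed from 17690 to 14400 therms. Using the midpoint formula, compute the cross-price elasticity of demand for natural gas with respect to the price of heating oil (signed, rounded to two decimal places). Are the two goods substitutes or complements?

1.17; substitutes

%ΔQ_{natural gas} = (14400 − 17690)/avg = -3290/16045 = -0.205048…
%ΔP_{heating oil} = (2.34 − 2.79)/avg = -0.45/2.565 = -0.175438…
E_cross = (-3290/16045) / (-0.45/2.565) = 1.1687…
E_cross > 0 ⇒ the goods are substitutes.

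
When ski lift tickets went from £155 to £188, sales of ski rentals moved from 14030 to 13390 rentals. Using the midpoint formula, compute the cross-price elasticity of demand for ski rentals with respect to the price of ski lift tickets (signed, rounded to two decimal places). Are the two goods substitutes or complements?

%ΔQ_{ski rentals} = (13390 − 14030)/avg = -640/13710 = -0.046681…
%ΔP_{ski lift tickets} = (188 − 155)/avg = 33/171.5 = 0.192419…
E_cross = (-640/13710) / (33/171.5) = -0.2426…
E_cross < 0 ⇒ the goods are complements.

-0.24; complements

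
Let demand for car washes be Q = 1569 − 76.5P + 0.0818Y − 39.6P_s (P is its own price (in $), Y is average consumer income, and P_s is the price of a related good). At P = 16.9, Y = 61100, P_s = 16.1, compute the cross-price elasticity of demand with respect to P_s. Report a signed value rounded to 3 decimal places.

-0.138

At the given values, Q = 1569 − 76.5(16.9) + 0.0818(61100) − 39.6(16.1) = 4636.57.
∂Q/∂P_s = -39.6.
E = (-39.6) × (16.1/4636.57) = -0.13750…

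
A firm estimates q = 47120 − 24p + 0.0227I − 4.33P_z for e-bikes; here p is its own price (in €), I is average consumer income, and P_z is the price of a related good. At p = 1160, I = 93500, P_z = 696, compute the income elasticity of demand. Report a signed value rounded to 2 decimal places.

0.12

At the given values, q = 47120 − 24(1160) + 0.0227(93500) − 4.33(696) = 18388.77.
∂q/∂I = 0.0227.
E = (0.0227) × (93500/18388.77) = 0.1154…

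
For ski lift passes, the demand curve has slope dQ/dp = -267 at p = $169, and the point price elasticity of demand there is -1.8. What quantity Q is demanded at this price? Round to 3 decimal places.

Ed = (dQ/dp)·(p/Q) ⇒ Q = (dQ/dp)·p/Ed = (-267)·169/(-1.8) = 25068.33333…

25068.333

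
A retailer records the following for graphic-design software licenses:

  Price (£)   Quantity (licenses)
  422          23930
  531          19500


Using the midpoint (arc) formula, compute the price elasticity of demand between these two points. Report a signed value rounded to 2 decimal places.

%ΔQ = (19500 − 23930) / [(23930 + 19500)/2] = -4430/21715 = -0.204006…
%ΔP = (531 − 422) / [(422 + 531)/2] = 109/476.5 = 0.228751…
Arc Ed = %ΔQ / %ΔP = (-4430/21715) / (109/476.5) = -0.8918…

-0.89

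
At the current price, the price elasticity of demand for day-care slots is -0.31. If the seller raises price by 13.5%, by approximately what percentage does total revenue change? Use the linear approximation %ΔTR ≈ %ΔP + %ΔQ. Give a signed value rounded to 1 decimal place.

%ΔQ ≈ Ed × %ΔP = (-0.31) × (+13.5%) = -4.1850%
%ΔTR ≈ %ΔP + %ΔQ = (+13.5%) + (-4.1850%) = +9.3150%

+9.3%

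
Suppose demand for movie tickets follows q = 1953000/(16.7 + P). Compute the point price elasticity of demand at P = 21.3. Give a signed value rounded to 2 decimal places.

dq/dP = −1953000/(16.7 + P)² = -1352.49. At P = 21.3, q = 51394.7.
Ed = (dq/dP)·(P/q) = (-1352.49) × (21.3/51394.7) = -0.5605…

-0.56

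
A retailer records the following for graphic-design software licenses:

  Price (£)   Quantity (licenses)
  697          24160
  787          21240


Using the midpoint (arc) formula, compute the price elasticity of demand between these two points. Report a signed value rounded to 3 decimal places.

-1.061

%ΔQ = (21240 − 24160) / [(24160 + 21240)/2] = -2920/22700 = -0.128634…
%ΔP = (787 − 697) / [(697 + 787)/2] = 90/742 = 0.121293…
Arc Ed = %ΔQ / %ΔP = (-2920/22700) / (90/742) = -1.06051…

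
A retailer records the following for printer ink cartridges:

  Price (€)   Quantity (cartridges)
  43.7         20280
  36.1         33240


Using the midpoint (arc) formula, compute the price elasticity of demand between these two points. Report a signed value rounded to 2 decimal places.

%ΔQ = (33240 − 20280) / [(20280 + 33240)/2] = 12960/26760 = 0.484304…
%ΔP = (36.1 − 43.7) / [(43.7 + 36.1)/2] = -7.6/39.9 = -0.190476…
Arc Ed = %ΔQ / %ΔP = (12960/26760) / (-7.6/39.9) = -2.5426…

-2.54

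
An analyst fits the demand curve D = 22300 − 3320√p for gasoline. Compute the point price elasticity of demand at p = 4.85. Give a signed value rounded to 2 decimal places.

-0.24

dD/dp = −3320/(2√p) = -753.767. At p = 4.85, D = 14988.5.
Ed = (dD/dp)·(p/D) = (-753.767) × (4.85/14988.5) = -0.2439…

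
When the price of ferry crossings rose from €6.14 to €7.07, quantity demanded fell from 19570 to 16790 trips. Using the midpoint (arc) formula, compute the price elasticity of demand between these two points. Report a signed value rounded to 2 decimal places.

%ΔQ = (16790 − 19570) / [(19570 + 16790)/2] = -2780/18180 = -0.152915…
%ΔP = (7.07 − 6.14) / [(6.14 + 7.07)/2] = 0.93/6.605 = 0.140802…
Arc Ed = %ΔQ / %ΔP = (-2780/18180) / (0.93/6.605) = -1.0860…

-1.09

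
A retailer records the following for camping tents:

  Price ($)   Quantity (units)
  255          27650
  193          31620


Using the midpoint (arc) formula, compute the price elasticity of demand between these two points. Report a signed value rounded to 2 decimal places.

-0.48

%ΔQ = (31620 − 27650) / [(27650 + 31620)/2] = 3970/29635 = 0.133963…
%ΔP = (193 − 255) / [(255 + 193)/2] = -62/224 = -0.276785…
Arc Ed = %ΔQ / %ΔP = (3970/29635) / (-62/224) = -0.4839…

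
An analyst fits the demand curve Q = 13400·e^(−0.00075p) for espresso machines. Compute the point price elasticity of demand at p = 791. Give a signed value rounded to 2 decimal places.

-0.59

dQ/dp = −0.00075·Q = -5.55291. At p = 791, Q = 7403.88.
Ed = (dQ/dp)·(p/Q) = (-5.55291) × (791/7403.88) = -0.5932…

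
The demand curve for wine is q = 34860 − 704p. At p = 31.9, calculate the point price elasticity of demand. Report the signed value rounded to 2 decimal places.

dq/dp = −704. At p = 31.9, q = 34860 − 704(31.9) = 12402.4.
Ed = (dq/dp)·(p/q) = −704 × (31.9/12402.4) = -1.8107…

-1.81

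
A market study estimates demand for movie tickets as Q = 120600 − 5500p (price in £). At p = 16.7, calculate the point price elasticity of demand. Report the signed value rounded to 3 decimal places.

dQ/dp = −5500. At p = 16.7, Q = 120600 − 5500(16.7) = 28750.
Ed = (dQ/dp)·(p/Q) = −5500 × (16.7/28750) = -3.19478…

-3.195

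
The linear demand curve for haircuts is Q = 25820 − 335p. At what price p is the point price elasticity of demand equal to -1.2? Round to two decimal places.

Ed = −335p/(25820 − 335p). Set this equal to -1.2:
335p = 1.2·(25820 − 335p) ⇒ 335p(1 + 1.2) = 1.2·25820
p = 1.2·25820 / (335·2.2) = 42.0407…

42.04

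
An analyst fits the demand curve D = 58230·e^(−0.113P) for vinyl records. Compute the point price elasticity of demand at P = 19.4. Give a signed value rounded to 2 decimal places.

-2.19

dD/dP = −0.113·D = -734.793. At P = 19.4, D = 6502.59.
Ed = (dD/dP)·(P/D) = (-734.793) × (19.4/6502.59) = -2.1922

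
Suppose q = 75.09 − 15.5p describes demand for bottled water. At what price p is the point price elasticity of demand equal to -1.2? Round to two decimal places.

2.64

Ed = −15.5p/(75.09 − 15.5p). Set this equal to -1.2:
15.5p = 1.2·(75.09 − 15.5p) ⇒ 15.5p(1 + 1.2) = 1.2·75.09
p = 1.2·75.09 / (15.5·2.2) = 2.6424…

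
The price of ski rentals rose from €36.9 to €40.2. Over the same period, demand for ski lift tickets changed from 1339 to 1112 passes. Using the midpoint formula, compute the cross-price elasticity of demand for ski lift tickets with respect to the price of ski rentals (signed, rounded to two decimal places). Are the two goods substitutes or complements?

-2.16; complements

%ΔQ_{ski lift tickets} = (1112 − 1339)/avg = -227/1225.5 = -0.185230…
%ΔP_{ski rentals} = (40.2 − 36.9)/avg = 3.3/38.55 = 0.085603…
E_cross = (-227/1225.5) / (3.3/38.55) = -2.1638…
E_cross < 0 ⇒ the goods are complements.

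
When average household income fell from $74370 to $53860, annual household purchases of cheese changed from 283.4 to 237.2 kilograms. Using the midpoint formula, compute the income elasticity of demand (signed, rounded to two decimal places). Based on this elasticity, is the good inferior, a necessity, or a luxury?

0.55; necessity

%ΔQ = (237.2 − 283.4)/[( 283.4 + 237.2)/2] = -46.2/260.3 = -0.177487…
%ΔIncome = (53860 − 74370)/[( 74370 + 53860)/2] = -20510/64115 = -0.319893…
E_income = (-46.2/260.3) / (-20510/64115) = 0.5548…
0 < E_income < 1 ⇒ normal good, necessity.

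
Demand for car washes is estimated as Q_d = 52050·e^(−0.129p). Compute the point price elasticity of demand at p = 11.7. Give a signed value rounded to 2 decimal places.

dQ_d/dp = −0.129·Q_d = -1484.33. At p = 11.7, Q_d = 11506.4.
Ed = (dQ_d/dp)·(p/Q_d) = (-1484.33) × (11.7/11506.4) = -1.5093

-1.51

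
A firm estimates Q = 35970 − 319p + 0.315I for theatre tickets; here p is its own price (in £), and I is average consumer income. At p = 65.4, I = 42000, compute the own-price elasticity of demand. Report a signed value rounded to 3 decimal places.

-0.736

At the given values, Q = 35970 − 319(65.4) + 0.315(42000) = 28337.4.
∂Q/∂p = −319.
E = (-319) × (65.4/28337.4) = -0.73622…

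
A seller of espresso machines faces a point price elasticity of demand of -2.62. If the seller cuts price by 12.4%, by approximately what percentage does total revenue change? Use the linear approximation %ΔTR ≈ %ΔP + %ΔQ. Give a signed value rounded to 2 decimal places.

+20.09%

%ΔQ ≈ Ed × %ΔP = (-2.62) × (-12.4%) = +32.4880%
%ΔTR ≈ %ΔP + %ΔQ = (-12.4%) + (+32.4880%) = +20.0880%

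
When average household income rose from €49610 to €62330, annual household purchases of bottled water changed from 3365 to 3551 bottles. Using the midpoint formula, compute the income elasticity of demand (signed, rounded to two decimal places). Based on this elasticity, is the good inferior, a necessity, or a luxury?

0.24; necessity

%ΔQ = (3551 − 3365)/[( 3365 + 3551)/2] = 186/3458 = 0.053788…
%ΔIncome = (62330 − 49610)/[( 49610 + 62330)/2] = 12720/55970 = 0.227264…
E_income = (186/3458) / (12720/55970) = 0.2366…
0 < E_income < 1 ⇒ normal good, necessity.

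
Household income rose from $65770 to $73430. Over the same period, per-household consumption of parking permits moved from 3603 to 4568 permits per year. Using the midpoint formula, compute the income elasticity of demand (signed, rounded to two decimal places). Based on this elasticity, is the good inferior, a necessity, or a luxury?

%ΔQ = (4568 − 3603)/[( 3603 + 4568)/2] = 965/4085.5 = 0.236201…
%ΔIncome = (73430 − 65770)/[( 65770 + 73430)/2] = 7660/69600 = 0.110057…
E_income = (965/4085.5) / (7660/69600) = 2.1461…
E_income > 1 ⇒ normal good, luxury.

2.15; luxury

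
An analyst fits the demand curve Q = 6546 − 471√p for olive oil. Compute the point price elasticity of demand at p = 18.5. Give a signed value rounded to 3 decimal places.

dQ/dp = −471/(2√p) = -54.7526. At p = 18.5, Q = 4520.15.
Ed = (dQ/dp)·(p/Q) = (-54.7526) × (18.5/4520.15) = -0.22409…

-0.224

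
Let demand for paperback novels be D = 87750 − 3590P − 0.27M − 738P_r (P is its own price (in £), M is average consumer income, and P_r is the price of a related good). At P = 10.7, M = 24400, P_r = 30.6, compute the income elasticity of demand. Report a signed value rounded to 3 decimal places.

At the given values, D = 87750 − 3590(10.7) − 0.27(24400) − 738(30.6) = 20166.2.
∂D/∂M = -0.27.
E = (-0.27) × (24400/20166.2) = -0.32668…

-0.327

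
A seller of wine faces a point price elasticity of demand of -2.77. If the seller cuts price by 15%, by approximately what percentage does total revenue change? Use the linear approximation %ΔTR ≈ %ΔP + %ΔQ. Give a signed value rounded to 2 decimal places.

%ΔQ ≈ Ed × %ΔP = (-2.77) × (-15%) = +41.5500%
%ΔTR ≈ %ΔP + %ΔQ = (-15%) + (+41.5500%) = +26.5500%

+26.55%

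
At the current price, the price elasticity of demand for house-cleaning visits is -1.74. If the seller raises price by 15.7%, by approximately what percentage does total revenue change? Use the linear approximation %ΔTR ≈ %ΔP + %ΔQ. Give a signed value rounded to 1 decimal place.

-11.6%

%ΔQ ≈ Ed × %ΔP = (-1.74) × (+15.7%) = -27.3180%
%ΔTR ≈ %ΔP + %ΔQ = (+15.7%) + (-27.3180%) = -11.6180%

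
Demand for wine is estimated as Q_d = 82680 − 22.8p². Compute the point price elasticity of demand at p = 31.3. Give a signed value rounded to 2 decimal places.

-0.74

dQ_d/dp = −2·22.8·p = -1427.28. At p = 31.3, Q_d = 60343.068.
Ed = (dQ_d/dp)·(p/Q_d) = (-1427.28) × (31.3/60343.068) = -0.7403…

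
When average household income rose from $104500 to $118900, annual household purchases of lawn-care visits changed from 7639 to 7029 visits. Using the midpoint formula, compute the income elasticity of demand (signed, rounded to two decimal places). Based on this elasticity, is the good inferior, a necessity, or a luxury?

%ΔQ = (7029 − 7639)/[( 7639 + 7029)/2] = -610/7334 = -0.083174…
%ΔIncome = (118900 − 104500)/[( 104500 + 118900)/2] = 14400/111700 = 0.128916…
E_income = (-610/7334) / (14400/111700) = -0.6451…
E_income < 0 ⇒ inferior good.

-0.65; inferior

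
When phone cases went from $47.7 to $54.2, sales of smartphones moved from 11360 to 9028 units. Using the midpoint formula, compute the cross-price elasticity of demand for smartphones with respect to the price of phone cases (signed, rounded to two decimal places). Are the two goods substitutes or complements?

-1.79; complements

%ΔQ_{smartphones} = (9028 − 11360)/avg = -2332/10194 = -0.228762…
%ΔP_{phone cases} = (54.2 − 47.7)/avg = 6.5/50.95 = 0.127576…
E_cross = (-2332/10194) / (6.5/50.95) = -1.7931…
E_cross < 0 ⇒ the goods are complements.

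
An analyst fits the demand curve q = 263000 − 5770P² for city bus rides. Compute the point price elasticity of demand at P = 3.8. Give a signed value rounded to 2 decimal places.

-0.93

dq/dP = −2·5770·P = -43852. At P = 3.8, q = 179681.2.
Ed = (dq/dP)·(P/q) = (-43852) × (3.8/179681.2) = -0.9274…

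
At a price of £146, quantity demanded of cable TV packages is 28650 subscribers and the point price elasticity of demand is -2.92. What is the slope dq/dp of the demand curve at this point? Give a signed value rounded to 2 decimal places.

Ed = (dq/dp)·(p/q) ⇒ dq/dp = Ed·q/p = (-2.92)·28650/146 = -573

-573.00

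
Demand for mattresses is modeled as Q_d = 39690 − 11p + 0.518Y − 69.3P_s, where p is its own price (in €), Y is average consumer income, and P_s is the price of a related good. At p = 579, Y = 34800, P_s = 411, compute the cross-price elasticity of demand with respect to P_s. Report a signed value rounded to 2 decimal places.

At the given values, Q_d = 39690 − 11(579) + 0.518(34800) − 69.3(411) = 22865.1.
∂Q_d/∂P_s = -69.3.
E = (-69.3) × (411/22865.1) = -1.2456…

-1.25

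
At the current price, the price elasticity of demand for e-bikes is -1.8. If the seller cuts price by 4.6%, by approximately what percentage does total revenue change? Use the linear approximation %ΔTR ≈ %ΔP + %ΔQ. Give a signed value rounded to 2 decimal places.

+3.68%

%ΔQ ≈ Ed × %ΔP = (-1.8) × (-4.6%) = +8.2800%
%ΔTR ≈ %ΔP + %ΔQ = (-4.6%) + (+8.2800%) = +3.6800%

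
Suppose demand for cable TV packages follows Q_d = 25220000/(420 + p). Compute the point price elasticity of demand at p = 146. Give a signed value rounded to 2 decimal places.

dQ_d/dp = −25220000/(420 + p)² = -78.7249. At p = 146, Q_d = 44558.3.
Ed = (dQ_d/dp)·(p/Q_d) = (-78.7249) × (146/44558.3) = -0.2579…

-0.26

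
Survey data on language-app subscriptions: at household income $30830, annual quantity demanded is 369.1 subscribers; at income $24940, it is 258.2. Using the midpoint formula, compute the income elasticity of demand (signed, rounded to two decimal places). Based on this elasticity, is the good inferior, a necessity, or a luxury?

1.67; luxury

%ΔQ = (258.2 − 369.1)/[( 369.1 + 258.2)/2] = -110.9/313.65 = -0.353578…
%ΔIncome = (24940 − 30830)/[( 30830 + 24940)/2] = -5890/27885 = -0.211224…
E_income = (-110.9/313.65) / (-5890/27885) = 1.6739…
E_income > 1 ⇒ normal good, luxury.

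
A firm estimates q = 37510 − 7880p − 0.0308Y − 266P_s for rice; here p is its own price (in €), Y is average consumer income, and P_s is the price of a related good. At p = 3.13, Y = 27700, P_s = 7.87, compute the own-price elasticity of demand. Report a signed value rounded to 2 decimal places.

-2.49

At the given values, q = 37510 − 7880(3.13) − 0.0308(27700) − 266(7.87) = 9899.02.
∂q/∂p = −7880.
E = (-7880) × (3.13/9899.02) = -2.4916…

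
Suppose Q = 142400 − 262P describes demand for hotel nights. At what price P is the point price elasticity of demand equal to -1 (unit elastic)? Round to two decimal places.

271.76

Ed = −262P/(142400 − 262P). Set this equal to -1:
262P = 1·(142400 − 262P) ⇒ 262P(1 + 1) = 1·142400
P = 1·142400 / (262·2) = 271.7557…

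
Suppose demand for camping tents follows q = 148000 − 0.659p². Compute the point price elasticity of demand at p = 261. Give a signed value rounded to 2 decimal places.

-0.87

dq/dp = −2·0.659·p = -343.998. At p = 261, q = 103108.261.
Ed = (dq/dp)·(p/q) = (-343.998) × (261/103108.261) = -0.8707…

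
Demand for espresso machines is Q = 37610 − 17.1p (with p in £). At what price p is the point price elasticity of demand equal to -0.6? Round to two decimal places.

824.78

Ed = −17.1p/(37610 − 17.1p). Set this equal to -0.6:
17.1p = 0.6·(37610 − 17.1p) ⇒ 17.1p(1 + 0.6) = 0.6·37610
p = 0.6·37610 / (17.1·1.6) = 824.7807…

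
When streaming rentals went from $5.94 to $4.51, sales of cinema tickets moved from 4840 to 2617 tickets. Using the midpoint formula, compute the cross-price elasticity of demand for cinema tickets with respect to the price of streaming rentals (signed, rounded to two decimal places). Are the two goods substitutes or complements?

%ΔQ_{cinema tickets} = (2617 − 4840)/avg = -2223/3728.5 = -0.596218…
%ΔP_{streaming rentals} = (4.51 − 5.94)/avg = -1.43/5.225 = -0.273684…
E_cross = (-2223/3728.5) / (-1.43/5.225) = 2.1784…
E_cross > 0 ⇒ the goods are substitutes.

2.18; substitutes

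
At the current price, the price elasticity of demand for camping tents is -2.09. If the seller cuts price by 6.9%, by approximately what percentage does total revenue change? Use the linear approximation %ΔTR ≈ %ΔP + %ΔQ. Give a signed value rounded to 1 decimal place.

%ΔQ ≈ Ed × %ΔP = (-2.09) × (-6.9%) = +14.4210%
%ΔTR ≈ %ΔP + %ΔQ = (-6.9%) + (+14.4210%) = +7.5210%

+7.5%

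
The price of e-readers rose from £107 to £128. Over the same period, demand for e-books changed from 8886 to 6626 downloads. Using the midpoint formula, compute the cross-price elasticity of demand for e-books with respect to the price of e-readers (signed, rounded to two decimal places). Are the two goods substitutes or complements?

-1.63; complements

%ΔQ_{e-books} = (6626 − 8886)/avg = -2260/7756 = -0.291387…
%ΔP_{e-readers} = (128 − 107)/avg = 21/117.5 = 0.178723…
E_cross = (-2260/7756) / (21/117.5) = -1.6303…
E_cross < 0 ⇒ the goods are complements.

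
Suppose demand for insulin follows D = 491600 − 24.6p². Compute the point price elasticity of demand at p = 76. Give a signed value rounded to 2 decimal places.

dD/dp = −2·24.6·p = -3739.2. At p = 76, D = 349510.4.
Ed = (dD/dp)·(p/D) = (-3739.2) × (76/349510.4) = -0.8130…

-0.81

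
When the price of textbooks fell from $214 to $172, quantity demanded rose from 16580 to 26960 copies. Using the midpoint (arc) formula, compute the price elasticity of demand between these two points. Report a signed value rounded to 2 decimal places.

%ΔQ = (26960 − 16580) / [(16580 + 26960)/2] = 10380/21770 = 0.476802…
%ΔP = (172 − 214) / [(214 + 172)/2] = -42/193 = -0.217616…
Arc Ed = %ΔQ / %ΔP = (10380/21770) / (-42/193) = -2.1910…

-2.19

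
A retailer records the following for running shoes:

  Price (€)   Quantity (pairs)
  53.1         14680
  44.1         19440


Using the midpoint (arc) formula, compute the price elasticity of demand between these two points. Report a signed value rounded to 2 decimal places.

-1.51

%ΔQ = (19440 − 14680) / [(14680 + 19440)/2] = 4760/17060 = 0.279015…
%ΔP = (44.1 − 53.1) / [(53.1 + 44.1)/2] = -9/48.6 = -0.185185…
Arc Ed = %ΔQ / %ΔP = (4760/17060) / (-9/48.6) = -1.5066…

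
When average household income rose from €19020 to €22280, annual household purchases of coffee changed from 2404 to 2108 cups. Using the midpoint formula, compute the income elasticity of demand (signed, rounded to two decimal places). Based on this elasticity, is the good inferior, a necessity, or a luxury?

-0.83; inferior

%ΔQ = (2108 − 2404)/[( 2404 + 2108)/2] = -296/2256 = -0.131205…
%ΔIncome = (22280 − 19020)/[( 19020 + 22280)/2] = 3260/20650 = 0.157869…
E_income = (-296/2256) / (3260/20650) = -0.8311…
E_income < 0 ⇒ inferior good.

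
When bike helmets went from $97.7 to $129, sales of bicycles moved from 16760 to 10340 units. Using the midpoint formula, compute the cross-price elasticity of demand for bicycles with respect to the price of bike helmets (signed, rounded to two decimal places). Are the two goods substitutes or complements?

-1.72; complements

%ΔQ_{bicycles} = (10340 − 16760)/avg = -6420/13550 = -0.473800…
%ΔP_{bike helmets} = (129 − 97.7)/avg = 31.3/113.35 = 0.276135…
E_cross = (-6420/13550) / (31.3/113.35) = -1.7158…
E_cross < 0 ⇒ the goods are complements.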